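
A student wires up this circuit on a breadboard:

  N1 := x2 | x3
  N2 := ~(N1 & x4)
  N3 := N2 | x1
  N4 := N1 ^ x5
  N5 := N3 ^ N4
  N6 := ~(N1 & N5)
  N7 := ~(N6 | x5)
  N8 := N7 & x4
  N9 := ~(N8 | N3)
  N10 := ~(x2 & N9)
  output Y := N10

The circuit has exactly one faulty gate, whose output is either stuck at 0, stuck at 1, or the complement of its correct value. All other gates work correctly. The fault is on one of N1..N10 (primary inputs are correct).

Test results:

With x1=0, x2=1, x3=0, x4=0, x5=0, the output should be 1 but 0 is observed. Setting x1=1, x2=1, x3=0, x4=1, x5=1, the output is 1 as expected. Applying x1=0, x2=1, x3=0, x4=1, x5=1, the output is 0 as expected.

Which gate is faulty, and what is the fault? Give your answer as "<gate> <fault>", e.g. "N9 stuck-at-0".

N2 stuck-at-0

Fault-free values for test 1 (x1=0, x2=1, x3=0, x4=0, x5=0): N1=1, N2=1, N3=1, N4=1, N5=0, N6=1, N7=0, N8=0, N9=0, N10=1, giving Y=1. Observed 0.
Test 1: faults giving observed 0 are {N2 stuck-at-0, N2 inverted output, N3 stuck-at-0, N3 inverted output, N9 stuck-at-1, N9 inverted output, N10 stuck-at-0, N10 inverted output}.
Test 2 (x1=1, x2=1, x3=0, x4=1, x5=1): fault-free N1=1, N2=0, N3=1, N4=0, N5=1, N6=0, N7=0, N8=0, N9=0, N10=1 → 1; observed 1. Eliminates N3 stuck-at-0, N3 inverted output, N9 stuck-at-1, N9 inverted output, N10 stuck-at-0, N10 inverted output.
Test 3 (x1=0, x2=1, x3=0, x4=1, x5=1): fault-free N1=1, N2=0, N3=0, N4=0, N5=0, N6=1, N7=0, N8=0, N9=1, N10=0 → 0; observed 0. Eliminates N2 inverted output.
Only N2 stuck-at-0 is consistent with every test.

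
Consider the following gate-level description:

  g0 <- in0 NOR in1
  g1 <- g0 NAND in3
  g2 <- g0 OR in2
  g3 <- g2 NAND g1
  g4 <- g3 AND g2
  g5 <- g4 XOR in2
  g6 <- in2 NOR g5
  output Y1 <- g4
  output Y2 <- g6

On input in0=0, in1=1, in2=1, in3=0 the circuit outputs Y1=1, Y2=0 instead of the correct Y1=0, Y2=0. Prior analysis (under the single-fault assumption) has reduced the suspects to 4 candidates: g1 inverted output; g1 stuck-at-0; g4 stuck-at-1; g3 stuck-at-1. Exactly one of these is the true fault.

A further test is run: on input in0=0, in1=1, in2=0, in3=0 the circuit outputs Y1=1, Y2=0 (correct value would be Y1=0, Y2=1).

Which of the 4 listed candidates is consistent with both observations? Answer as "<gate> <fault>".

g4 stuck-at-1

Evaluate each candidate on input in0=0, in1=1, in2=0, in3=0:
  g1 inverted output: g0=0, g1=0 [inverted output], g2=0, g3=1, g4=0, g5=0, g6=1 → Y1=0, Y2=1 — eliminated
  g1 stuck-at-0: g0=0, g1=0 [stuck-at-0], g2=0, g3=1, g4=0, g5=0, g6=1 → Y1=0, Y2=1 — eliminated
  g4 stuck-at-1: g0=0, g1=1, g2=0, g3=1, g4=1 [stuck-at-1], g5=1, g6=0 → Y1=1, Y2=0 — matches
  g3 stuck-at-1: g0=0, g1=1, g2=0, g3=1 [stuck-at-1], g4=0, g5=0, g6=1 → Y1=0, Y2=1 — eliminated
Only g4 stuck-at-1 reproduces the observed Y1=1, Y2=0.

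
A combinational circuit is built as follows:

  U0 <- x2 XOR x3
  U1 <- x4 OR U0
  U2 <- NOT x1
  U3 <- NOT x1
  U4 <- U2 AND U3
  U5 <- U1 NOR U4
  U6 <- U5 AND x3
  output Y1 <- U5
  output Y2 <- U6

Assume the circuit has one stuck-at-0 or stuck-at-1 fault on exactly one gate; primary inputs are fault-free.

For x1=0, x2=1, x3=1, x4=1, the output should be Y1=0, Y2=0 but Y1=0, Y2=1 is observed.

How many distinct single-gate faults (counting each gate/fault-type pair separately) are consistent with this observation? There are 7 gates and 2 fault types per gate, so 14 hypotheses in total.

1

Fault-free: U0=0, U1=1, U2=1, U3=1, U4=1, U5=0, U6=0 → Y1=0, Y2=0. Observed Y1=0, Y2=1.
  U0 stuck-at-0: output Y1=0, Y2=0 ✗
  U0 stuck-at-1: output Y1=0, Y2=0 ✗
  U1 stuck-at-0: output Y1=0, Y2=0 ✗
  U1 stuck-at-1: output Y1=0, Y2=0 ✗
  U2 stuck-at-0: output Y1=0, Y2=0 ✗
  U2 stuck-at-1: output Y1=0, Y2=0 ✗
  U3 stuck-at-0: output Y1=0, Y2=0 ✗
  U3 stuck-at-1: output Y1=0, Y2=0 ✗
  U4 stuck-at-0: output Y1=0, Y2=0 ✗
  U4 stuck-at-1: output Y1=0, Y2=0 ✗
  U5 stuck-at-0: output Y1=0, Y2=0 ✗
  U5 stuck-at-1: output Y1=1, Y2=1 ✗
  U6 stuck-at-0: output Y1=0, Y2=0 ✗
  U6 stuck-at-1: output Y1=0, Y2=1 ✓
Consistent faults: {U6 stuck-at-1} — 1 in all.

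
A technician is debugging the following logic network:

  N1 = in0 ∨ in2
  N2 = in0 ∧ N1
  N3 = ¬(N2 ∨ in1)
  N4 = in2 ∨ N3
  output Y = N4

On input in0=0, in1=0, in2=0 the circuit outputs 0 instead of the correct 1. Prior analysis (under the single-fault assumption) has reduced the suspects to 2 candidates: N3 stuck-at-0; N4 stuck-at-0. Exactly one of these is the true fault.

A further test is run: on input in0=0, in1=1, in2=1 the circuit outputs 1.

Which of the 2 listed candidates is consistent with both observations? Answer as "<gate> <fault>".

Evaluate each candidate on input in0=0, in1=1, in2=1:
  N3 stuck-at-0: N1=1, N2=0, N3=0 [stuck-at-0], N4=1 → 1 — matches
  N4 stuck-at-0: N1=1, N2=0, N3=0, N4=0 [stuck-at-0] → 0 — eliminated
Only N3 stuck-at-0 reproduces the observed 1.

N3 stuck-at-0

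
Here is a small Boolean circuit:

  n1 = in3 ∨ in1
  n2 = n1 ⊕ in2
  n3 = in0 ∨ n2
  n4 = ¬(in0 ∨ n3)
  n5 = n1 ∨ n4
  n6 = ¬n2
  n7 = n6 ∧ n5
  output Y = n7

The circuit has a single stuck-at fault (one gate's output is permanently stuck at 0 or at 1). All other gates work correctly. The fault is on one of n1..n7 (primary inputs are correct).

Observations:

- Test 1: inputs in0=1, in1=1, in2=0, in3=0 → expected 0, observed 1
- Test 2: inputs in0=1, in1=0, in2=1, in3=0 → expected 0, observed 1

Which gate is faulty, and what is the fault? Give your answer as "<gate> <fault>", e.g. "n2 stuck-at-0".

n7 stuck-at-1

Fault-free values for test 1 (in0=1, in1=1, in2=0, in3=0): n1=1, n2=1, n3=1, n4=0, n5=1, n6=0, n7=0, giving Y=0. Observed 1.
Test 1: faults giving observed 1 are {n2 stuck-at-0, n6 stuck-at-1, n7 stuck-at-1}.
Test 2 (in0=1, in1=0, in2=1, in3=0): fault-free n1=0, n2=1, n3=1, n4=0, n5=0, n6=0, n7=0 → 0; observed 1. Eliminates n2 stuck-at-0, n6 stuck-at-1.
Only n7 stuck-at-1 is consistent with every test.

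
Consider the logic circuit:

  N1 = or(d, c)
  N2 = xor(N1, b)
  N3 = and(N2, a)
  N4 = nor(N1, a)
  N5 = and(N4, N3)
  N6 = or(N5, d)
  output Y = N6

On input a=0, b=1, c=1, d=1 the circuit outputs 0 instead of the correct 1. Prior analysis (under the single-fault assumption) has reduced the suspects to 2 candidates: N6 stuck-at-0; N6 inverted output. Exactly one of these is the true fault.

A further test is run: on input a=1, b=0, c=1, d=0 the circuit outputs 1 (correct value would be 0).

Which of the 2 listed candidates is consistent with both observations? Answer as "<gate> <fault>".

Evaluate each candidate on input a=1, b=0, c=1, d=0:
  N6 stuck-at-0: N1=1, N2=1, N3=1, N4=0, N5=0, N6=0 [stuck-at-0] → 0 — eliminated
  N6 inverted output: N1=1, N2=1, N3=1, N4=0, N5=0, N6=1 [inverted output] → 1 — matches
Only N6 inverted output reproduces the observed 1.

N6 inverted output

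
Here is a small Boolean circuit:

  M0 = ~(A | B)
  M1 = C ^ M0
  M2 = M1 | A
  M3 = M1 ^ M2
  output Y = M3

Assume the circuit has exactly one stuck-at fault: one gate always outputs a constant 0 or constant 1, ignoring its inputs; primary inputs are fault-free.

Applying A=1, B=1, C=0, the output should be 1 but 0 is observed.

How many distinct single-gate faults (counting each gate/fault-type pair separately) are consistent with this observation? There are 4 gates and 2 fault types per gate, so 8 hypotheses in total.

4

Fault-free: M0=0, M1=0, M2=1, M3=1 → 1. Observed 0.
  M0 stuck-at-0: output 1 ✗
  M0 stuck-at-1: output 0 ✓
  M1 stuck-at-0: output 1 ✗
  M1 stuck-at-1: output 0 ✓
  M2 stuck-at-0: output 0 ✓
  M2 stuck-at-1: output 1 ✗
  M3 stuck-at-0: output 0 ✓
  M3 stuck-at-1: output 1 ✗
Consistent faults: {M0 stuck-at-1, M1 stuck-at-1, M2 stuck-at-0, M3 stuck-at-0} — 4 in all.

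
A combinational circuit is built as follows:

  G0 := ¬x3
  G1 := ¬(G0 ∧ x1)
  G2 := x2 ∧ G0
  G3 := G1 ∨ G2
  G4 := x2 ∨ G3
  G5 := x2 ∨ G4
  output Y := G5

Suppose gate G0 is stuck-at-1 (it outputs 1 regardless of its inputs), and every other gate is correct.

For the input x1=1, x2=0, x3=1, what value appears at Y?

Propagate with G0 forced: G0=1 [stuck-at-1], G1=0, G2=0, G3=0, G4=0, G5=0.
So Y = 0. (Without the fault it would be 1.)

0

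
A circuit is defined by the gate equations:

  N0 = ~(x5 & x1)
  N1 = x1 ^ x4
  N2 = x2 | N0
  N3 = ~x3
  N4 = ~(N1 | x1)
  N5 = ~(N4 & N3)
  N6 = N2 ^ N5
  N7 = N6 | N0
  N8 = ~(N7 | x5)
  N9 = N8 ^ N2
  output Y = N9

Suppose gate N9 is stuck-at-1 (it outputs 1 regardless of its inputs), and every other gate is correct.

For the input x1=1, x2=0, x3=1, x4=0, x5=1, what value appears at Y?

Propagate with N9 forced: N0=0, N1=1, N2=0, N3=0, N4=0, N5=1, N6=1, N7=1, N8=0, N9=1 [stuck-at-1].
So Y = 1. (Without the fault it would be 0.)

1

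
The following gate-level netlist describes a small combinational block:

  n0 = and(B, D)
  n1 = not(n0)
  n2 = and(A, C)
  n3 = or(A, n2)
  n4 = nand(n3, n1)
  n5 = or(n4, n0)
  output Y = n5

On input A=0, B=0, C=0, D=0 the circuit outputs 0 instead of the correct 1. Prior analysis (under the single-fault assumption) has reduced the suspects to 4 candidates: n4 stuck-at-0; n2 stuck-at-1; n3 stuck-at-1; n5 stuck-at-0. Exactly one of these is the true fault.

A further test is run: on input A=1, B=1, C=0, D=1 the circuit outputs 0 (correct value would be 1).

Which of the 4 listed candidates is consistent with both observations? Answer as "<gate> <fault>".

Evaluate each candidate on input A=1, B=1, C=0, D=1:
  n4 stuck-at-0: n0=1, n1=0, n2=0, n3=1, n4=0 [stuck-at-0], n5=1 → 1 — eliminated
  n2 stuck-at-1: n0=1, n1=0, n2=1 [stuck-at-1], n3=1, n4=1, n5=1 → 1 — eliminated
  n3 stuck-at-1: n0=1, n1=0, n2=0, n3=1 [stuck-at-1], n4=1, n5=1 → 1 — eliminated
  n5 stuck-at-0: n0=1, n1=0, n2=0, n3=1, n4=1, n5=0 [stuck-at-0] → 0 — matches
Only n5 stuck-at-0 reproduces the observed 0.

n5 stuck-at-0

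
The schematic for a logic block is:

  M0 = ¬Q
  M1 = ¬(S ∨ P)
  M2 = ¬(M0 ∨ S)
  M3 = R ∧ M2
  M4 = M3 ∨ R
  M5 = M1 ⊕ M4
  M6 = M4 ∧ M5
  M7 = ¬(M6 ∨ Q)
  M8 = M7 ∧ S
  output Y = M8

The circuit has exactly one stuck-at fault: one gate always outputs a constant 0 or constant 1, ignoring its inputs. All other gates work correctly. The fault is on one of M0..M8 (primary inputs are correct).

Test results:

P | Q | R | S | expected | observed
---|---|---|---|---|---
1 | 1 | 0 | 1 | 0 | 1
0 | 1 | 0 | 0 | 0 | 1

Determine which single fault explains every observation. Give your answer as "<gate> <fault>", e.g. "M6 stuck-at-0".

M8 stuck-at-1

Fault-free values for test 1 (P=1, Q=1, R=0, S=1): M0=0, M1=0, M2=0, M3=0, M4=0, M5=0, M6=0, M7=0, M8=0, giving Y=0. Observed 1.
Test 1: faults giving observed 1 are {M7 stuck-at-1, M8 stuck-at-1}.
Test 2 (P=0, Q=1, R=0, S=0): fault-free M0=0, M1=1, M2=1, M3=0, M4=0, M5=1, M6=0, M7=0, M8=0 → 0; observed 1. Eliminates M7 stuck-at-1.
Only M8 stuck-at-1 is consistent with every test.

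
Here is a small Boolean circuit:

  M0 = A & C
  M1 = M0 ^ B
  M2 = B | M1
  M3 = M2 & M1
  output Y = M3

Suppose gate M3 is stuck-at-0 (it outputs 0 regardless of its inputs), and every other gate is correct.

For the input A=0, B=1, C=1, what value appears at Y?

0

Propagate with M3 forced: M0=0, M1=1, M2=1, M3=0 [stuck-at-0].
So Y = 0. (Without the fault it would be 1.)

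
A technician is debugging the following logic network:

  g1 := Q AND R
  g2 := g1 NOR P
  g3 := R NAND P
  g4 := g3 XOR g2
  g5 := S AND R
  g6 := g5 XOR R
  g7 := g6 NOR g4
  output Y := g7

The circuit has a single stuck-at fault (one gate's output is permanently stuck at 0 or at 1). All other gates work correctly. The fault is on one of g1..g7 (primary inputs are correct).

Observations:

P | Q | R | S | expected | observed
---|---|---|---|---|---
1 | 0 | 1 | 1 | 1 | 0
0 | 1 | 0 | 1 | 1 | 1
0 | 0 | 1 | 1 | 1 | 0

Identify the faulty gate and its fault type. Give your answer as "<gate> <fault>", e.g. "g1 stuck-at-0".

Fault-free values for test 1 (P=1, Q=0, R=1, S=1): g1=0, g2=0, g3=0, g4=0, g5=1, g6=0, g7=1, giving Y=1. Observed 0.
Test 1: faults giving observed 0 are {g2 stuck-at-1, g3 stuck-at-1, g4 stuck-at-1, g5 stuck-at-0, g6 stuck-at-1, g7 stuck-at-0}.
Test 2 (P=0, Q=1, R=0, S=1): fault-free g1=0, g2=1, g3=1, g4=0, g5=0, g6=0, g7=1 → 1; observed 1. Eliminates g4 stuck-at-1, g6 stuck-at-1, g7 stuck-at-0.
Test 3 (P=0, Q=0, R=1, S=1): fault-free g1=0, g2=1, g3=1, g4=0, g5=1, g6=0, g7=1 → 1; observed 0. Eliminates g2 stuck-at-1, g3 stuck-at-1.
Only g5 stuck-at-0 is consistent with every test.

g5 stuck-at-0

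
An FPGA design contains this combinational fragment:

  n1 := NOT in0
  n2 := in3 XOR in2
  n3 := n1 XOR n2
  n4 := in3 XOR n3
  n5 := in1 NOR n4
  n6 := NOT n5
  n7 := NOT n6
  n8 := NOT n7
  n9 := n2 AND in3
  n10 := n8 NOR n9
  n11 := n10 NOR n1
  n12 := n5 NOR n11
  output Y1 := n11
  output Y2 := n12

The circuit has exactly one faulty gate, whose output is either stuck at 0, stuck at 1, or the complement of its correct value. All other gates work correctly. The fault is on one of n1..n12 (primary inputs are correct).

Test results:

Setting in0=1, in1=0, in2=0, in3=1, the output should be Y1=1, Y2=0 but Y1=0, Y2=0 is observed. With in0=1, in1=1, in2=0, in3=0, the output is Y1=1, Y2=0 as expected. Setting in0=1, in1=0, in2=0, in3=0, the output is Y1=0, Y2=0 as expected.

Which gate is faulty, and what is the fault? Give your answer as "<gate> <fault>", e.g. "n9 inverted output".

n9 stuck-at-0

Fault-free values for test 1 (in0=1, in1=0, in2=0, in3=1): n1=0, n2=1, n3=1, n4=0, n5=1, n6=0, n7=1, n8=0, n9=1, n10=0, n11=1, n12=0, giving Y1=1, Y2=0. Observed Y1=0, Y2=0.
Test 1: faults giving observed Y1=0, Y2=0 are {n9 stuck-at-0, n9 inverted output, n10 stuck-at-1, n10 inverted output, n11 stuck-at-0, n11 inverted output}.
Test 2 (in0=1, in1=1, in2=0, in3=0): fault-free n1=0, n2=0, n3=0, n4=0, n5=0, n6=1, n7=0, n8=1, n9=0, n10=0, n11=1, n12=0 → Y1=1, Y2=0; observed Y1=1, Y2=0. Eliminates n10 stuck-at-1, n10 inverted output, n11 stuck-at-0, n11 inverted output.
Test 3 (in0=1, in1=0, in2=0, in3=0): fault-free n1=0, n2=0, n3=0, n4=0, n5=1, n6=0, n7=1, n8=0, n9=0, n10=1, n11=0, n12=0 → Y1=0, Y2=0; observed Y1=0, Y2=0. Eliminates n9 inverted output.
Only n9 stuck-at-0 is consistent with every test.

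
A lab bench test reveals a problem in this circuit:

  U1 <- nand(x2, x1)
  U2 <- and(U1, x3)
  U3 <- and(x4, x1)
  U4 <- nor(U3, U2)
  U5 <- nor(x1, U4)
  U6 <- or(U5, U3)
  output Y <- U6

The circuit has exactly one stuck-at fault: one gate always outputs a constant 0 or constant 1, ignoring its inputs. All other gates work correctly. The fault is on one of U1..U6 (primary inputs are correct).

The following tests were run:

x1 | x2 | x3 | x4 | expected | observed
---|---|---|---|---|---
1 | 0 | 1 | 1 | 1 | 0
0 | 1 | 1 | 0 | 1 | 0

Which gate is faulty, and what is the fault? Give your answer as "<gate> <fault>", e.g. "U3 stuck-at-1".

U6 stuck-at-0

Fault-free values for test 1 (x1=1, x2=0, x3=1, x4=1): U1=1, U2=1, U3=1, U4=0, U5=0, U6=1, giving Y=1. Observed 0.
Test 1: faults giving observed 0 are {U3 stuck-at-0, U6 stuck-at-0}.
Test 2 (x1=0, x2=1, x3=1, x4=0): fault-free U1=1, U2=1, U3=0, U4=0, U5=1, U6=1 → 1; observed 0. Eliminates U3 stuck-at-0.
Only U6 stuck-at-0 is consistent with every test.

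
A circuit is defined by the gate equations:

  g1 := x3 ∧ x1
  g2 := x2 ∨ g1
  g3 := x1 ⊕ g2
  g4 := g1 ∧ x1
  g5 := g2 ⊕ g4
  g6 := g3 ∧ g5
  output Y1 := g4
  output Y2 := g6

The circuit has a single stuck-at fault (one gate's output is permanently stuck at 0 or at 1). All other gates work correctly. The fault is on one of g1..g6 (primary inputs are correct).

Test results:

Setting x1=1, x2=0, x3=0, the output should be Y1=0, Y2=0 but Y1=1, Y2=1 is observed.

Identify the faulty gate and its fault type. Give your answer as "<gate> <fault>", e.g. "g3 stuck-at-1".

g4 stuck-at-1

Fault-free values for test 1 (x1=1, x2=0, x3=0): g1=0, g2=0, g3=1, g4=0, g5=0, g6=0, giving Y1=0, Y2=0. Observed Y1=1, Y2=1.
Test 1: faults giving observed Y1=1, Y2=1 are {g4 stuck-at-1}.
Only g4 stuck-at-1 is consistent with every test.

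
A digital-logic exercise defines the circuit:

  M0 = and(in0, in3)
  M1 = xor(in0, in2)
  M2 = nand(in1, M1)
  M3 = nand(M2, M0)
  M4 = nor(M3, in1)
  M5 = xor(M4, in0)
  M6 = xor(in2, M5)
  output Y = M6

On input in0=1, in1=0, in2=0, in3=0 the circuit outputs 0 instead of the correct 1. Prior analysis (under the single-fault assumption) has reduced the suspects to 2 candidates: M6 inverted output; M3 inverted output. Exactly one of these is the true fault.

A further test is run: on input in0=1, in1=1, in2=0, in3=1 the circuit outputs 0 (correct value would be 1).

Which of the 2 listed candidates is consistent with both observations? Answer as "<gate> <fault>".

M6 inverted output

Evaluate each candidate on input in0=1, in1=1, in2=0, in3=1:
  M6 inverted output: M0=1, M1=1, M2=0, M3=1, M4=0, M5=1, M6=0 [inverted output] → 0 — matches
  M3 inverted output: M0=1, M1=1, M2=0, M3=0 [inverted output], M4=0, M5=1, M6=1 → 1 — eliminated
Only M6 inverted output reproduces the observed 0.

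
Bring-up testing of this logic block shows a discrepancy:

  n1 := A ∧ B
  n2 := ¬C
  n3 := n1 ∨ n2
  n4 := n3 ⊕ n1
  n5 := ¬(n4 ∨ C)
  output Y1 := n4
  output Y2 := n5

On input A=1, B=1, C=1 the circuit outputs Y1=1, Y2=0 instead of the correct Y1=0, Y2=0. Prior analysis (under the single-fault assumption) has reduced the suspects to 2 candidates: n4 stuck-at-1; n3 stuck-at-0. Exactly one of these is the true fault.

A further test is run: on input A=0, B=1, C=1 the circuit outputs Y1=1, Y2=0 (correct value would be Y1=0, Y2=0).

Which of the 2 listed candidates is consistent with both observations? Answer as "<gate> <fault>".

Evaluate each candidate on input A=0, B=1, C=1:
  n4 stuck-at-1: n1=0, n2=0, n3=0, n4=1 [stuck-at-1], n5=0 → Y1=1, Y2=0 — matches
  n3 stuck-at-0: n1=0, n2=0, n3=0 [stuck-at-0], n4=0, n5=0 → Y1=0, Y2=0 — eliminated
Only n4 stuck-at-1 reproduces the observed Y1=1, Y2=0.

n4 stuck-at-1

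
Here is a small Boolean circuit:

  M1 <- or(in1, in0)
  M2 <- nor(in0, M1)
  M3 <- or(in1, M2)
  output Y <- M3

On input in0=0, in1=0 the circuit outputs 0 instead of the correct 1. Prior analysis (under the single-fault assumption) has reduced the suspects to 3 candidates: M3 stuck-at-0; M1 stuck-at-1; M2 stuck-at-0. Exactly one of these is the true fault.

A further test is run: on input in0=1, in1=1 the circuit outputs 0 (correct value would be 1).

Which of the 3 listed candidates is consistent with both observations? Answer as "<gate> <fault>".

Evaluate each candidate on input in0=1, in1=1:
  M3 stuck-at-0: M1=1, M2=0, M3=0 [stuck-at-0] → 0 — matches
  M1 stuck-at-1: M1=1 [stuck-at-1], M2=0, M3=1 → 1 — eliminated
  M2 stuck-at-0: M1=1, M2=0 [stuck-at-0], M3=1 → 1 — eliminated
Only M3 stuck-at-0 reproduces the observed 0.

M3 stuck-at-0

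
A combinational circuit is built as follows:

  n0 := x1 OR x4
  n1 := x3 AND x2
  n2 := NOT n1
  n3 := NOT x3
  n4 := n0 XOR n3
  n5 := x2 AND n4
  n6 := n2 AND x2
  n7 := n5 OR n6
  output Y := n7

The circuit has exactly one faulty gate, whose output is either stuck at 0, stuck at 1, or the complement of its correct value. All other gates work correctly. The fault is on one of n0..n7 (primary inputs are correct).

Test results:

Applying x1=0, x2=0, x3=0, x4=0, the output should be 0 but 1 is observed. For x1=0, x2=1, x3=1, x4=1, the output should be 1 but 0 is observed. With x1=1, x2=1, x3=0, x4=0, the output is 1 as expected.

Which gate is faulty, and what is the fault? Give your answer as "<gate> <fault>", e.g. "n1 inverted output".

Fault-free values for test 1 (x1=0, x2=0, x3=0, x4=0): n0=0, n1=0, n2=1, n3=1, n4=1, n5=0, n6=0, n7=0, giving Y=0. Observed 1.
Test 1: faults giving observed 1 are {n5 stuck-at-1, n5 inverted output, n6 stuck-at-1, n6 inverted output, n7 stuck-at-1, n7 inverted output}.
Test 2 (x1=0, x2=1, x3=1, x4=1): fault-free n0=1, n1=1, n2=0, n3=0, n4=1, n5=1, n6=0, n7=1 → 1; observed 0. Eliminates n5 stuck-at-1, n6 stuck-at-1, n6 inverted output, n7 stuck-at-1.
Test 3 (x1=1, x2=1, x3=0, x4=0): fault-free n0=1, n1=0, n2=1, n3=1, n4=0, n5=0, n6=1, n7=1 → 1; observed 1. Eliminates n7 inverted output.
Only n5 inverted output is consistent with every test.

n5 inverted output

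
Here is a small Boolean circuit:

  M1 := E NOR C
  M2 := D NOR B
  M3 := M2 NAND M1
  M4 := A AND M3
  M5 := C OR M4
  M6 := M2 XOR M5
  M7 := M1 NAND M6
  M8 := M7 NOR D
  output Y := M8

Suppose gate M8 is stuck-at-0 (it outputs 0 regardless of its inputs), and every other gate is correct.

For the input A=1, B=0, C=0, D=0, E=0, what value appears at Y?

0

Propagate with M8 forced: M1=1, M2=1, M3=0, M4=0, M5=0, M6=1, M7=0, M8=0 [stuck-at-0].
So Y = 0. (Without the fault it would be 1.)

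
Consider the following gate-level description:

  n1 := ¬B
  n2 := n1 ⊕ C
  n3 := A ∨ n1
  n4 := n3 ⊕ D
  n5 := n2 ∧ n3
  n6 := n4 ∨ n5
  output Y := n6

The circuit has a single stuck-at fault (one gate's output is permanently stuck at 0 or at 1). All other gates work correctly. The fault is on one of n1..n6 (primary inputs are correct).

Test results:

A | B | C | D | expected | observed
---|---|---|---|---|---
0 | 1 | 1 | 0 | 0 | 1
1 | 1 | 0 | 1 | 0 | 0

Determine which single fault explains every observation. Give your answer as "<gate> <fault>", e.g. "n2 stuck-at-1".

Fault-free values for test 1 (A=0, B=1, C=1, D=0): n1=0, n2=1, n3=0, n4=0, n5=0, n6=0, giving Y=0. Observed 1.
Test 1: faults giving observed 1 are {n1 stuck-at-1, n3 stuck-at-1, n4 stuck-at-1, n5 stuck-at-1, n6 stuck-at-1}.
Test 2 (A=1, B=1, C=0, D=1): fault-free n1=0, n2=0, n3=1, n4=0, n5=0, n6=0 → 0; observed 0. Eliminates n1 stuck-at-1, n4 stuck-at-1, n5 stuck-at-1, n6 stuck-at-1.
Only n3 stuck-at-1 is consistent with every test.

n3 stuck-at-1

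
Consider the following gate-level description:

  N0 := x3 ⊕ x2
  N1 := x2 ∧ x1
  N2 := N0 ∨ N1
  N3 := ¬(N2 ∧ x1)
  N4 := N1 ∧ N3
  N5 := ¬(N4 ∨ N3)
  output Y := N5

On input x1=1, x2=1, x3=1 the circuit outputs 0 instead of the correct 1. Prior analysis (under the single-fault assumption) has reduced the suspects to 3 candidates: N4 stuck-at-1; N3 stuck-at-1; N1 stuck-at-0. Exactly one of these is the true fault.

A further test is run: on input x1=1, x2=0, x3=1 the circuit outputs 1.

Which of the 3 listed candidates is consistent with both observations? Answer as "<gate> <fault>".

Evaluate each candidate on input x1=1, x2=0, x3=1:
  N4 stuck-at-1: N0=1, N1=0, N2=1, N3=0, N4=1 [stuck-at-1], N5=0 → 0 — eliminated
  N3 stuck-at-1: N0=1, N1=0, N2=1, N3=1 [stuck-at-1], N4=0, N5=0 → 0 — eliminated
  N1 stuck-at-0: N0=1, N1=0 [stuck-at-0], N2=1, N3=0, N4=0, N5=1 → 1 — matches
Only N1 stuck-at-0 reproduces the observed 1.

N1 stuck-at-0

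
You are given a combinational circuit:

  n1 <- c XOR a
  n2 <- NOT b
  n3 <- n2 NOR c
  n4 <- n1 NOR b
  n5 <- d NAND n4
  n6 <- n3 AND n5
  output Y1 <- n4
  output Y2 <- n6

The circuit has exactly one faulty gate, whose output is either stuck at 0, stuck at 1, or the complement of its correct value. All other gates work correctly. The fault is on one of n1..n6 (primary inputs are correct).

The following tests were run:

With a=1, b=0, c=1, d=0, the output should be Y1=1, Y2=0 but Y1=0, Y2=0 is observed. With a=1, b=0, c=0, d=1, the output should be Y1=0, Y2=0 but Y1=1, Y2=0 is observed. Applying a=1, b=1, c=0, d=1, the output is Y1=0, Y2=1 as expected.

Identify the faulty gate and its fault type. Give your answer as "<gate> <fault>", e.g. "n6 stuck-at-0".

n1 inverted output

Fault-free values for test 1 (a=1, b=0, c=1, d=0): n1=0, n2=1, n3=0, n4=1, n5=1, n6=0, giving Y1=1, Y2=0. Observed Y1=0, Y2=0.
Test 1: faults giving observed Y1=0, Y2=0 are {n1 stuck-at-1, n1 inverted output, n4 stuck-at-0, n4 inverted output}.
Test 2 (a=1, b=0, c=0, d=1): fault-free n1=1, n2=1, n3=0, n4=0, n5=1, n6=0 → Y1=0, Y2=0; observed Y1=1, Y2=0. Eliminates n1 stuck-at-1, n4 stuck-at-0.
Test 3 (a=1, b=1, c=0, d=1): fault-free n1=1, n2=0, n3=1, n4=0, n5=1, n6=1 → Y1=0, Y2=1; observed Y1=0, Y2=1. Eliminates n4 inverted output.
Only n1 inverted output is consistent with every test.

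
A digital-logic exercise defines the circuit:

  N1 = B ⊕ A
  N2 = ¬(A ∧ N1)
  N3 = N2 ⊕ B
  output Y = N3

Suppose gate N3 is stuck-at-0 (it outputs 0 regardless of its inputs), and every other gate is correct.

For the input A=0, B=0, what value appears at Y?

Propagate with N3 forced: N1=0, N2=1, N3=0 [stuck-at-0].
So Y = 0. (Without the fault it would be 1.)

0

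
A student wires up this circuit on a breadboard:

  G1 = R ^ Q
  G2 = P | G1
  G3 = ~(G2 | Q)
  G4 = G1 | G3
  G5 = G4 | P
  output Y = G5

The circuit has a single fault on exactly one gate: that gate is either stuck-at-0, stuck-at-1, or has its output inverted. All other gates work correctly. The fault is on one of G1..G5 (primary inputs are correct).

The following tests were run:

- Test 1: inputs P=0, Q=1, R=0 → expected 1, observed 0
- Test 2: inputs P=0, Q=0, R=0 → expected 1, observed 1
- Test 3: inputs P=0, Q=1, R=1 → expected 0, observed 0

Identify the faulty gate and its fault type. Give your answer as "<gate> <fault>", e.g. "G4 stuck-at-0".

G1 stuck-at-0

Fault-free values for test 1 (P=0, Q=1, R=0): G1=1, G2=1, G3=0, G4=1, G5=1, giving Y=1. Observed 0.
Test 1: faults giving observed 0 are {G1 stuck-at-0, G1 inverted output, G4 stuck-at-0, G4 inverted output, G5 stuck-at-0, G5 inverted output}.
Test 2 (P=0, Q=0, R=0): fault-free G1=0, G2=0, G3=1, G4=1, G5=1 → 1; observed 1. Eliminates G4 stuck-at-0, G4 inverted output, G5 stuck-at-0, G5 inverted output.
Test 3 (P=0, Q=1, R=1): fault-free G1=0, G2=0, G3=0, G4=0, G5=0 → 0; observed 0. Eliminates G1 inverted output.
Only G1 stuck-at-0 is consistent with every test.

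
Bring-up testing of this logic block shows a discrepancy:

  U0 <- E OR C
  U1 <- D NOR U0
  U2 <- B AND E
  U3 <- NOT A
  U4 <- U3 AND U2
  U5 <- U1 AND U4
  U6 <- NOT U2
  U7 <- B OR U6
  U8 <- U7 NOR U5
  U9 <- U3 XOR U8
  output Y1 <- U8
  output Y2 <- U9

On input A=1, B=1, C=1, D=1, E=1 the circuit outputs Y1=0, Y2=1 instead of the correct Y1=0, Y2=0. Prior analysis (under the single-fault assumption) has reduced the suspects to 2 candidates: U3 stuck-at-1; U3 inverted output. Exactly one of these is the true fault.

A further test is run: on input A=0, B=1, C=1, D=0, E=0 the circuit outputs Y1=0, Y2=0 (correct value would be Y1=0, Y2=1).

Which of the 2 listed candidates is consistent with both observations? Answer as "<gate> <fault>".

Evaluate each candidate on input A=0, B=1, C=1, D=0, E=0:
  U3 stuck-at-1: U0=1, U1=0, U2=0, U3=1 [stuck-at-1], U4=0, U5=0, U6=1, U7=1, U8=0, U9=1 → Y1=0, Y2=1 — eliminated
  U3 inverted output: U0=1, U1=0, U2=0, U3=0 [inverted output], U4=0, U5=0, U6=1, U7=1, U8=0, U9=0 → Y1=0, Y2=0 — matches
Only U3 inverted output reproduces the observed Y1=0, Y2=0.

U3 inverted output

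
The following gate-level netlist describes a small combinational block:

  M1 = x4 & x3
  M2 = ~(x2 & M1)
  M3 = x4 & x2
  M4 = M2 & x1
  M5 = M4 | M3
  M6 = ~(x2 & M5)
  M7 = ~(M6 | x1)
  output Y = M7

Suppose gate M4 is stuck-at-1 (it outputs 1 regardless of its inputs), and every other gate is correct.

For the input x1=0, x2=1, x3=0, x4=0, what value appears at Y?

Propagate with M4 forced: M1=0, M2=1, M3=0, M4=1 [stuck-at-1], M5=1, M6=0, M7=1.
So Y = 1. (Without the fault it would be 0.)

1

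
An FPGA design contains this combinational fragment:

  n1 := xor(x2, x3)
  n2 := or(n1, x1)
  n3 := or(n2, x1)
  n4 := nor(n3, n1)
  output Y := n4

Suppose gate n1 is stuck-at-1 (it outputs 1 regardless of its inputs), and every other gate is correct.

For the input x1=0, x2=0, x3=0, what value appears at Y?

Propagate with n1 forced: n1=1 [stuck-at-1], n2=1, n3=1, n4=0.
So Y = 0. (Without the fault it would be 1.)

0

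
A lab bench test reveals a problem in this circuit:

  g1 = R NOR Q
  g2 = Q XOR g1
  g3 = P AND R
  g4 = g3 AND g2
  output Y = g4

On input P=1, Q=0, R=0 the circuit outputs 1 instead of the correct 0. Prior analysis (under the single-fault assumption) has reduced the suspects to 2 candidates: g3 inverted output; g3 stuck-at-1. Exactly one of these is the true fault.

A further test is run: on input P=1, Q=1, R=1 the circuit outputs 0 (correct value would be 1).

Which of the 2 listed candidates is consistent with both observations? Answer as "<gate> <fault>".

Evaluate each candidate on input P=1, Q=1, R=1:
  g3 inverted output: g1=0, g2=1, g3=0 [inverted output], g4=0 → 0 — matches
  g3 stuck-at-1: g1=0, g2=1, g3=1 [stuck-at-1], g4=1 → 1 — eliminated
Only g3 inverted output reproduces the observed 0.

g3 inverted output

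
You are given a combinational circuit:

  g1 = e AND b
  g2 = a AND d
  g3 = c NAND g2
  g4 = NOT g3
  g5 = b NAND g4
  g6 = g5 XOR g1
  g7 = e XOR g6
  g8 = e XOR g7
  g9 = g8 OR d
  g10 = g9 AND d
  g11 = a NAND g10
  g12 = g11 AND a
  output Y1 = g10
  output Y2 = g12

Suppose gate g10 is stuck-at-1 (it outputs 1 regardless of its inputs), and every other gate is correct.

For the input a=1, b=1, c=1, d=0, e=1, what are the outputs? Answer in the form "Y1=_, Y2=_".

Y1=1, Y2=0

Propagate with g10 forced: g1=1, g2=0, g3=1, g4=0, g5=1, g6=0, g7=1, g8=0, g9=0, g10=1 [stuck-at-1], g11=0, g12=0.
So the outputs are Y1=1, Y2=0. (Without the fault they would be Y1=0, Y2=1.)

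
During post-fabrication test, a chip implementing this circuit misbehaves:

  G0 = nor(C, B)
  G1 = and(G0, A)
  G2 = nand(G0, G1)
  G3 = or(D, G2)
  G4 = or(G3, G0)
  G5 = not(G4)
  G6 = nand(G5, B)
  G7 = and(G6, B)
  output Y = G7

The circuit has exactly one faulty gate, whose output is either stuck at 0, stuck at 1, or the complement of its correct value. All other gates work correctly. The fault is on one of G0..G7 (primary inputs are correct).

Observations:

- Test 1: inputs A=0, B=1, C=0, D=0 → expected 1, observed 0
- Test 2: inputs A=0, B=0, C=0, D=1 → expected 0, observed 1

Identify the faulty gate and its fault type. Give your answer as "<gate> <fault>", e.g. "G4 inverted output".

G7 inverted output

Fault-free values for test 1 (A=0, B=1, C=0, D=0): G0=0, G1=0, G2=1, G3=1, G4=1, G5=0, G6=1, G7=1, giving Y=1. Observed 0.
Test 1: faults giving observed 0 are {G2 stuck-at-0, G2 inverted output, G3 stuck-at-0, G3 inverted output, G4 stuck-at-0, G4 inverted output, G5 stuck-at-1, G5 inverted output, G6 stuck-at-0, G6 inverted output, G7 stuck-at-0, G7 inverted output}.
Test 2 (A=0, B=0, C=0, D=1): fault-free G0=1, G1=0, G2=1, G3=1, G4=1, G5=0, G6=1, G7=0 → 0; observed 1. Eliminates G2 stuck-at-0, G2 inverted output, G3 stuck-at-0, G3 inverted output, G4 stuck-at-0, G4 inverted output, G5 stuck-at-1, G5 inverted output, G6 stuck-at-0, G6 inverted output, G7 stuck-at-0.
Only G7 inverted output is consistent with every test.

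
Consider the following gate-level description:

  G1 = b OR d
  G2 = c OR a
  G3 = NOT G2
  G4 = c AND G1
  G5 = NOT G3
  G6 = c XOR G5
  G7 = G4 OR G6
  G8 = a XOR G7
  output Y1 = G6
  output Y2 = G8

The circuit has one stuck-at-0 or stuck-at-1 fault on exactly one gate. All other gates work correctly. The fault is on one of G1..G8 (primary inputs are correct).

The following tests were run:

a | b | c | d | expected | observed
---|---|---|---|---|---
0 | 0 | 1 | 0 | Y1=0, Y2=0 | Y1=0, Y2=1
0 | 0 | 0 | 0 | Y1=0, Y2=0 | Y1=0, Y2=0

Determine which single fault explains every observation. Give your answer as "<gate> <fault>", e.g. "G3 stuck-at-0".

Fault-free values for test 1 (a=0, b=0, c=1, d=0): G1=0, G2=1, G3=0, G4=0, G5=1, G6=0, G7=0, G8=0, giving Y1=0, Y2=0. Observed Y1=0, Y2=1.
Test 1: faults giving observed Y1=0, Y2=1 are {G1 stuck-at-1, G4 stuck-at-1, G7 stuck-at-1, G8 stuck-at-1}.
Test 2 (a=0, b=0, c=0, d=0): fault-free G1=0, G2=0, G3=1, G4=0, G5=0, G6=0, G7=0, G8=0 → Y1=0, Y2=0; observed Y1=0, Y2=0. Eliminates G4 stuck-at-1, G7 stuck-at-1, G8 stuck-at-1.
Only G1 stuck-at-1 is consistent with every test.

G1 stuck-at-1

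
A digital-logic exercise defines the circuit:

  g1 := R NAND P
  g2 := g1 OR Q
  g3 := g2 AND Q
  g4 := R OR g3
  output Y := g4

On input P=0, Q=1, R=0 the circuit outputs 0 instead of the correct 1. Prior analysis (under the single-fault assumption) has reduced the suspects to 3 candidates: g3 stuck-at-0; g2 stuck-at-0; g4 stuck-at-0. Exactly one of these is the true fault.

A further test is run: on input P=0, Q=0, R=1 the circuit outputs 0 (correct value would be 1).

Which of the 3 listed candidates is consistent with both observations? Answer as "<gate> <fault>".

Evaluate each candidate on input P=0, Q=0, R=1:
  g3 stuck-at-0: g1=1, g2=1, g3=0 [stuck-at-0], g4=1 → 1 — eliminated
  g2 stuck-at-0: g1=1, g2=0 [stuck-at-0], g3=0, g4=1 → 1 — eliminated
  g4 stuck-at-0: g1=1, g2=1, g3=0, g4=0 [stuck-at-0] → 0 — matches
Only g4 stuck-at-0 reproduces the observed 0.

g4 stuck-at-0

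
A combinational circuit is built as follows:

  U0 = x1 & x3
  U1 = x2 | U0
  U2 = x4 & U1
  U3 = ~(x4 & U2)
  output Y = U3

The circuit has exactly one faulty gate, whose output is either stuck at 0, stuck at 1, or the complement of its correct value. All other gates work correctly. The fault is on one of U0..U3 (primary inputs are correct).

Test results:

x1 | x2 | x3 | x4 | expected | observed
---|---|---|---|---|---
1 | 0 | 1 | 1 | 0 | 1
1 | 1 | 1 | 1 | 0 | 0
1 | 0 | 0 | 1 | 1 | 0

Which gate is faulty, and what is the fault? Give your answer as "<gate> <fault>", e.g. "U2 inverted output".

U0 inverted output

Fault-free values for test 1 (x1=1, x2=0, x3=1, x4=1): U0=1, U1=1, U2=1, U3=0, giving Y=0. Observed 1.
Test 1: faults giving observed 1 are {U0 stuck-at-0, U0 inverted output, U1 stuck-at-0, U1 inverted output, U2 stuck-at-0, U2 inverted output, U3 stuck-at-1, U3 inverted output}.
Test 2 (x1=1, x2=1, x3=1, x4=1): fault-free U0=1, U1=1, U2=1, U3=0 → 0; observed 0. Eliminates U1 stuck-at-0, U1 inverted output, U2 stuck-at-0, U2 inverted output, U3 stuck-at-1, U3 inverted output.
Test 3 (x1=1, x2=0, x3=0, x4=1): fault-free U0=0, U1=0, U2=0, U3=1 → 1; observed 0. Eliminates U0 stuck-at-0.
Only U0 inverted output is consistent with every test.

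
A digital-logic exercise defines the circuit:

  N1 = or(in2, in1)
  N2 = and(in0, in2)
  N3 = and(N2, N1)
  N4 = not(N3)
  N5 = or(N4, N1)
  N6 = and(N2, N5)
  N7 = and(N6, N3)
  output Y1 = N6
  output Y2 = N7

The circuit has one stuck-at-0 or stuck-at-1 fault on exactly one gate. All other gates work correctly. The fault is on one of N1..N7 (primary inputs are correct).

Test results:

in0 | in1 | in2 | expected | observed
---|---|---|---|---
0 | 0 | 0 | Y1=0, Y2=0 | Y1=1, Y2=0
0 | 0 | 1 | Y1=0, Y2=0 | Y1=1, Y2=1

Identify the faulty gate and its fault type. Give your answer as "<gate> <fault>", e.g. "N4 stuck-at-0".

Fault-free values for test 1 (in0=0, in1=0, in2=0): N1=0, N2=0, N3=0, N4=1, N5=1, N6=0, N7=0, giving Y1=0, Y2=0. Observed Y1=1, Y2=0.
Test 1: faults giving observed Y1=1, Y2=0 are {N2 stuck-at-1, N6 stuck-at-1}.
Test 2 (in0=0, in1=0, in2=1): fault-free N1=1, N2=0, N3=0, N4=1, N5=1, N6=0, N7=0 → Y1=0, Y2=0; observed Y1=1, Y2=1. Eliminates N6 stuck-at-1.
Only N2 stuck-at-1 is consistent with every test.

N2 stuck-at-1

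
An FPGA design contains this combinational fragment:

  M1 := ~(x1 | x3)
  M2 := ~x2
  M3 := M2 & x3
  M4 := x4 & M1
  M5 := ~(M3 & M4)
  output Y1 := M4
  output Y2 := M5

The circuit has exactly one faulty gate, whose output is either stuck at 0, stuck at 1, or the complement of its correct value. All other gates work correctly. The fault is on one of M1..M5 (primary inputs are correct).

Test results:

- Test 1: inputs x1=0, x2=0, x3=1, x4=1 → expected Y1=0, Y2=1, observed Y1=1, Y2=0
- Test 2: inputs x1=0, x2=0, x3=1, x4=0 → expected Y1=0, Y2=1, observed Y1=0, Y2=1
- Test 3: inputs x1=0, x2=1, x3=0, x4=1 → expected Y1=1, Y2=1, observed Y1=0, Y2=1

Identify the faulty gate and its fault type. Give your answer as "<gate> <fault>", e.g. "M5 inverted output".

M1 inverted output

Fault-free values for test 1 (x1=0, x2=0, x3=1, x4=1): M1=0, M2=1, M3=1, M4=0, M5=1, giving Y1=0, Y2=1. Observed Y1=1, Y2=0.
Test 1: faults giving observed Y1=1, Y2=0 are {M1 stuck-at-1, M1 inverted output, M4 stuck-at-1, M4 inverted output}.
Test 2 (x1=0, x2=0, x3=1, x4=0): fault-free M1=0, M2=1, M3=1, M4=0, M5=1 → Y1=0, Y2=1; observed Y1=0, Y2=1. Eliminates M4 stuck-at-1, M4 inverted output.
Test 3 (x1=0, x2=1, x3=0, x4=1): fault-free M1=1, M2=0, M3=0, M4=1, M5=1 → Y1=1, Y2=1; observed Y1=0, Y2=1. Eliminates M1 stuck-at-1.
Only M1 inverted output is consistent with every test.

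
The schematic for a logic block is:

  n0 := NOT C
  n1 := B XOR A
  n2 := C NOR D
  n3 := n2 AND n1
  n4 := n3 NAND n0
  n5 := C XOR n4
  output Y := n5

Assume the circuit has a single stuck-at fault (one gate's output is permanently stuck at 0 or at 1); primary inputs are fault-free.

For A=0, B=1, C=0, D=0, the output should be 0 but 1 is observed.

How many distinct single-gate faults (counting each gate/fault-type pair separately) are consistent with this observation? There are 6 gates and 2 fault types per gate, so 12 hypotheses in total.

6

Fault-free: n0=1, n1=1, n2=1, n3=1, n4=0, n5=0 → 0. Observed 1.
  n0 stuck-at-0: output 1 ✓
  n0 stuck-at-1: output 0 ✗
  n1 stuck-at-0: output 1 ✓
  n1 stuck-at-1: output 0 ✗
  n2 stuck-at-0: output 1 ✓
  n2 stuck-at-1: output 0 ✗
  n3 stuck-at-0: output 1 ✓
  n3 stuck-at-1: output 0 ✗
  n4 stuck-at-0: output 0 ✗
  n4 stuck-at-1: output 1 ✓
  n5 stuck-at-0: output 0 ✗
  n5 stuck-at-1: output 1 ✓
Consistent faults: {n0 stuck-at-0, n1 stuck-at-0, n2 stuck-at-0, n3 stuck-at-0, n4 stuck-at-1, n5 stuck-at-1} — 6 in all.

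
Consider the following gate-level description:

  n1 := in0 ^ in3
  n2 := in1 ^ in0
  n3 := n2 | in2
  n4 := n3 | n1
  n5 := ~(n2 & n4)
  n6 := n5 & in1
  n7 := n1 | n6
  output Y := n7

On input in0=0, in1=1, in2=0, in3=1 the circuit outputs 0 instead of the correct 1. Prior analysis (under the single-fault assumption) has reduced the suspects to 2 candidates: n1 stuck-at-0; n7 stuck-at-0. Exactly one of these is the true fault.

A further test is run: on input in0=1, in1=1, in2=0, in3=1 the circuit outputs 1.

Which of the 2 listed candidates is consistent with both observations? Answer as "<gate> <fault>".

Evaluate each candidate on input in0=1, in1=1, in2=0, in3=1:
  n1 stuck-at-0: n1=0 [stuck-at-0], n2=0, n3=0, n4=0, n5=1, n6=1, n7=1 → 1 — matches
  n7 stuck-at-0: n1=0, n2=0, n3=0, n4=0, n5=1, n6=1, n7=0 [stuck-at-0] → 0 — eliminated
Only n1 stuck-at-0 reproduces the observed 1.

n1 stuck-at-0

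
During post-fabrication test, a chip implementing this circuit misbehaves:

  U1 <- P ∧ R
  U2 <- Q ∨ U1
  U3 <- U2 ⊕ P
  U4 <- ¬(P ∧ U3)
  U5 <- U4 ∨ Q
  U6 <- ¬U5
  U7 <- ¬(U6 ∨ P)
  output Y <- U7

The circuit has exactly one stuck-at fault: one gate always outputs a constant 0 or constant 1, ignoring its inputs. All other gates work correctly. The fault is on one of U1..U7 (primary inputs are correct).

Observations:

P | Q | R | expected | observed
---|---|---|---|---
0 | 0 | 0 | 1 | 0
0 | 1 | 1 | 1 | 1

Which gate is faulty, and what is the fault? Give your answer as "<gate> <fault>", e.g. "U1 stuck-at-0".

Fault-free values for test 1 (P=0, Q=0, R=0): U1=0, U2=0, U3=0, U4=1, U5=1, U6=0, U7=1, giving Y=1. Observed 0.
Test 1: faults giving observed 0 are {U4 stuck-at-0, U5 stuck-at-0, U6 stuck-at-1, U7 stuck-at-0}.
Test 2 (P=0, Q=1, R=1): fault-free U1=0, U2=1, U3=1, U4=1, U5=1, U6=0, U7=1 → 1; observed 1. Eliminates U5 stuck-at-0, U6 stuck-at-1, U7 stuck-at-0.
Only U4 stuck-at-0 is consistent with every test.

U4 stuck-at-0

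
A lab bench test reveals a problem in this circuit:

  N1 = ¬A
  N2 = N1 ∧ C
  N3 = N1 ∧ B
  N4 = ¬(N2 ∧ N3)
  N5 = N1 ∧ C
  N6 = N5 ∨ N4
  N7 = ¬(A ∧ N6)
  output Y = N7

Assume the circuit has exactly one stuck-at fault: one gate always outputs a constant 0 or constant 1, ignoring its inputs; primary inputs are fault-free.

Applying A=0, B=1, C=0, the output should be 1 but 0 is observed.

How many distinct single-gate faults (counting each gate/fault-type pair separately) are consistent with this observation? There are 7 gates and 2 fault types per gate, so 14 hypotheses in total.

1

Fault-free: N1=1, N2=0, N3=1, N4=1, N5=0, N6=1, N7=1 → 1. Observed 0.
  N1 stuck-at-0: output 1 ✗
  N1 stuck-at-1: output 1 ✗
  N2 stuck-at-0: output 1 ✗
  N2 stuck-at-1: output 1 ✗
  N3 stuck-at-0: output 1 ✗
  N3 stuck-at-1: output 1 ✗
  N4 stuck-at-0: output 1 ✗
  N4 stuck-at-1: output 1 ✗
  N5 stuck-at-0: output 1 ✗
  N5 stuck-at-1: output 1 ✗
  N6 stuck-at-0: output 1 ✗
  N6 stuck-at-1: output 1 ✗
  N7 stuck-at-0: output 0 ✓
  N7 stuck-at-1: output 1 ✗
Consistent faults: {N7 stuck-at-0} — 1 in all.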